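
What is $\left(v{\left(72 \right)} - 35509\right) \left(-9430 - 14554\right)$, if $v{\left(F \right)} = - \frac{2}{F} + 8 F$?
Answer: $\frac{7540503644}{9} \approx 8.3783 \cdot 10^{8}$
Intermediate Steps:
$\left(v{\left(72 \right)} - 35509\right) \left(-9430 - 14554\right) = \left(\left(- \frac{2}{72} + 8 \cdot 72\right) - 35509\right) \left(-9430 - 14554\right) = \left(\left(\left(-2\right) \frac{1}{72} + 576\right) - 35509\right) \left(-23984\right) = \left(\left(- \frac{1}{36} + 576\right) - 35509\right) \left(-23984\right) = \left(\frac{20735}{36} - 35509\right) \left(-23984\right) = \left(- \frac{1257589}{36}\right) \left(-23984\right) = \frac{7540503644}{9}$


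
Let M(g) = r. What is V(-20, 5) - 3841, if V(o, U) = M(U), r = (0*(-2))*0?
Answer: -3841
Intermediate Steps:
r = 0 (r = 0*0 = 0)
M(g) = 0
V(o, U) = 0
V(-20, 5) - 3841 = 0 - 3841 = -3841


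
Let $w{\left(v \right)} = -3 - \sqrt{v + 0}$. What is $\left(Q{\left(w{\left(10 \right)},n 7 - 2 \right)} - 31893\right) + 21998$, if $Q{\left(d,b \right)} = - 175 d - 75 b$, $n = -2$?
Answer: $-8170 + 175 \sqrt{10} \approx -7616.6$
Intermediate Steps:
$w{\left(v \right)} = -3 - \sqrt{v}$
$\left(Q{\left(w{\left(10 \right)},n 7 - 2 \right)} - 31893\right) + 21998 = \left(\left(- 175 \left(-3 - \sqrt{10}\right) - 75 \left(\left(-2\right) 7 - 2\right)\right) - 31893\right) + 21998 = \left(\left(\left(525 + 175 \sqrt{10}\right) - 75 \left(-14 - 2\right)\right) - 31893\right) + 21998 = \left(\left(\left(525 + 175 \sqrt{10}\right) - -1200\right) - 31893\right) + 21998 = \left(\left(\left(525 + 175 \sqrt{10}\right) + 1200\right) - 31893\right) + 21998 = \left(\left(1725 + 175 \sqrt{10}\right) - 31893\right) + 21998 = \left(-30168 + 175 \sqrt{10}\right) + 21998 = -8170 + 175 \sqrt{10}$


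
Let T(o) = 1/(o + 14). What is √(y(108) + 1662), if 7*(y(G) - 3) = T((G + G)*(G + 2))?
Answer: √46112093121878/166418 ≈ 40.804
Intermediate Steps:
T(o) = 1/(14 + o)
y(G) = 3 + 1/(7*(14 + 2*G*(2 + G))) (y(G) = 3 + 1/(7*(14 + (G + G)*(G + 2))) = 3 + 1/(7*(14 + (2*G)*(2 + G))) = 3 + 1/(7*(14 + 2*G*(2 + G))))
√(y(108) + 1662) = √((295 + 42*108*(2 + 108))/(14*(7 + 108*(2 + 108))) + 1662) = √((295 + 42*108*110)/(14*(7 + 108*110)) + 1662) = √((295 + 498960)/(14*(7 + 11880)) + 1662) = √((1/14)*499255/11887 + 1662) = √((1/14)*(1/11887)*499255 + 1662) = √(499255/166418 + 1662) = √(277085971/166418) = √46112093121878/166418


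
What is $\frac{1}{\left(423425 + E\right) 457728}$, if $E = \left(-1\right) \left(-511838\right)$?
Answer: $\frac{1}{428096062464} \approx 2.3359 \cdot 10^{-12}$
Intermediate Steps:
$E = 511838$
$\frac{1}{\left(423425 + E\right) 457728} = \frac{1}{\left(423425 + 511838\right) 457728} = \frac{1}{935263} \cdot \frac{1}{457728} = \frac{1}{428096062464}$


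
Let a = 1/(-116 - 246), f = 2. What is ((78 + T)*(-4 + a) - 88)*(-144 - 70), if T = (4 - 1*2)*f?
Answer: 16122118/181 ≈ 89073.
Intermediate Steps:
T = 4 (T = (4 - 1*2)*2 = (4 - 2)*2 = 2*2 = 4)
a = -1/362 (a = 1/(-362) = -1/362 ≈ -0.0027624)
((78 + T)*(-4 + a) - 88)*(-144 - 70) = ((78 + 4)*(-4 - 1/362) - 88)*(-144 - 70) = (82*(-1449/362) - 88)*(-214) = (-59409/181 - 88)*(-214) = -75337/181*(-214) = 16122118/181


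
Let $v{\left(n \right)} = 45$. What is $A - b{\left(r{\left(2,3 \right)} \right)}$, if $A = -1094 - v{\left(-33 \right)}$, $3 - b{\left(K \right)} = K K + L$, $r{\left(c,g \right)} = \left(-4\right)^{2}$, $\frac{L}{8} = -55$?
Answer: $-1326$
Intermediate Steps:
$L = -440$ ($L = 8 \left(-55\right) = -440$)
$r{\left(c,g \right)} = 16$
$b{\left(K \right)} = 443 - K^{2}$ ($b{\left(K \right)} = 3 - \left(K K - 440\right) = 3 - \left(K^{2} - 440\right) = 3 - \left(-440 + K^{2}\right) = 443 - K^{2}$)
$A = -1139$ ($A = -1094 - 45 = -1139$)
$A - b{\left(r{\left(2,3 \right)} \right)} = -1139 - \left(443 - 16^{2}\right) = -1139 - \left(443 - 256\right) = -1139 - 187 = -1326$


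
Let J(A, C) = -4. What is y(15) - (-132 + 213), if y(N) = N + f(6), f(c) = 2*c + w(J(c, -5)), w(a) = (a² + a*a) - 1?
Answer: -23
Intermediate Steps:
w(a) = -1 + 2*a² (w(a) = (a² + a²) - 1 = 2*a² - 1 = -1 + 2*a²)
f(c) = 31 + 2*c (f(c) = 2*c + (-1 + 2*(-4)²) = 2*c + (-1 + 2*16) = 2*c + (-1 + 32) = 2*c + 31 = 31 + 2*c)
y(N) = 43 + N (y(N) = N + (31 + 2*6) = N + (31 + 12) = N + 43 = 43 + N)
y(15) - (-132 + 213) = (43 + 15) - (-132 + 213) = 58 - 1*81 = 58 - 81 = -23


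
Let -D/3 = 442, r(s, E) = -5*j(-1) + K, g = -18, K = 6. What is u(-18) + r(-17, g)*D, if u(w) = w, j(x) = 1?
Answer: -1344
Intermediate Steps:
r(s, E) = 1 (r(s, E) = -5*1 + 6 = -5 + 6 = 1)
D = -1326 (D = -3*442 = -1326)
u(-18) + r(-17, g)*D = -18 + 1*(-1326) = -18 - 1326 = -1344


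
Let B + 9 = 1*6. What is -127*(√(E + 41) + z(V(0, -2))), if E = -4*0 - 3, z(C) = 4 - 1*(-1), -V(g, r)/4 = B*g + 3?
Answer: -635 - 127*√38 ≈ -1417.9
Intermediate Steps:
B = -3 (B = -9 + 1*6 = -9 + 6 = -3)
V(g, r) = -12 + 12*g (V(g, r) = -4*(-3*g + 3) = -4*(3 - 3*g) = -12 + 12*g)
z(C) = 5 (z(C) = 4 + 1 = 5)
E = -3 (E = 0 - 3 = -3)
-127*(√(E + 41) + z(V(0, -2))) = -127*(√(-3 + 41) + 5) = -127*(√38 + 5) = -127*(5 + √38) = -635 - 127*√38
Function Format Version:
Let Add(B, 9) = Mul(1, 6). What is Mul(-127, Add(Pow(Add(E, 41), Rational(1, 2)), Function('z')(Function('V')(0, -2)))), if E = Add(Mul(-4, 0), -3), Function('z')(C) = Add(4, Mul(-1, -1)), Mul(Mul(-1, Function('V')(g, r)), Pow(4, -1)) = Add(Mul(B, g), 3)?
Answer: Add(-635, Mul(-127, Pow(38, Rational(1, 2)))) ≈ -1417.9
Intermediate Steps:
B = -3 (B = Add(-9, Mul(1, 6)) = Add(-9, 6) = -3)
Function('V')(g, r) = Add(-12, Mul(12, g)) (Function('V')(g, r) = Mul(-4, Add(Mul(-3, g), 3)) = Mul(-4, Add(3, Mul(-3, g))) = Add(-12, Mul(12, g)))
Function('z')(C) = 5 (Function('z')(C) = Add(4, 1) = 5)
E = -3 (E = Add(0, -3) = -3)
Mul(-127, Add(Pow(Add(E, 41), Rational(1, 2)), Function('z')(Function('V')(0, -2)))) = Mul(-127, Add(Pow(Add(-3, 41), Rational(1, 2)), 5)) = Mul(-127, Add(Pow(38, Rational(1, 2)), 5)) = Mul(-127, Add(5, Pow(38, Rational(1, 2)))) = Add(-635, Mul(-127, Pow(38, Rational(1, 2))))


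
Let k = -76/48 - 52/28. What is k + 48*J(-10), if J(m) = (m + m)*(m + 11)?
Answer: -80929/84 ≈ -963.44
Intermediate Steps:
k = -289/84 (k = -76*1/48 - 52*1/28 = -19/12 - 13/7 = -289/84 ≈ -3.4405)
J(m) = 2*m*(11 + m) (J(m) = (2*m)*(11 + m) = 2*m*(11 + m))
k + 48*J(-10) = -289/84 + 48*(2*(-10)*(11 - 10)) = -289/84 + 48*(2*(-10)*1) = -289/84 + 48*(-20) = -289/84 - 960 = -80929/84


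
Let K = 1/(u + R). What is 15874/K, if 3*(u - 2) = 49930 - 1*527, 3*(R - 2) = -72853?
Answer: -372054812/3 ≈ -1.2402e+8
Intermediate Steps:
R = -72847/3 (R = 2 + (⅓)*(-72853) = 2 - 72853/3 = -72847/3 ≈ -24282.)
u = 49409/3 (u = 2 + (49930 - 1*527)/3 = 2 + (49930 - 527)/3 = 2 + (⅓)*49403 = 2 + 49403/3 = 49409/3 ≈ 16470.)
K = -3/23438 (K = 1/(49409/3 - 72847/3) = 1/(-23438/3) = -3/23438 ≈ -0.00012800)
15874/K = 15874/(-3/23438) = 15874*(-23438/3) = -372054812/3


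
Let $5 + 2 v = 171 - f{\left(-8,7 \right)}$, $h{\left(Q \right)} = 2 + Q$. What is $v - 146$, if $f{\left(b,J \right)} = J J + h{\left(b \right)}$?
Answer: $- \frac{169}{2} \approx -84.5$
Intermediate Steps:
$f{\left(b,J \right)} = 2 + b + J^{2}$ ($f{\left(b,J \right)} = J J + \left(2 + b\right) = J^{2} + \left(2 + b\right) = 2 + b + J^{2}$)
$v = \frac{123}{2}$ ($v = - \frac{5}{2} + \frac{171 - \left(2 - 8 + 7^{2}\right)}{2} = - \frac{5}{2} + \frac{171 - \left(2 - 8 + 49\right)}{2} = - \frac{5}{2} + \frac{171 - 43}{2} = - \frac{5}{2} + \frac{1}{2} \cdot 128 = - \frac{5}{2} + 64 = \frac{123}{2} \approx 61.5$)
$v - 146 = \frac{123}{2} - 146 = - \frac{169}{2}$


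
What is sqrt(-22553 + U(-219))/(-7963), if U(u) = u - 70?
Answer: -9*I*sqrt(282)/7963 ≈ -0.01898*I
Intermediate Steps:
U(u) = -70 + u
sqrt(-22553 + U(-219))/(-7963) = sqrt(-22553 + (-70 - 219))/(-7963) = sqrt(-22553 - 289)*(-1/7963) = sqrt(-22842)*(-1/7963) = (9*I*sqrt(282))*(-1/7963) = -9*I*sqrt(282)/7963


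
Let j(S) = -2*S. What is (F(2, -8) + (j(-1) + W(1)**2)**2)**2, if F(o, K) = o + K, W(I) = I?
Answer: 9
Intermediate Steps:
F(o, K) = K + o
(F(2, -8) + (j(-1) + W(1)**2)**2)**2 = ((-8 + 2) + (-2*(-1) + 1**2)**2)**2 = (-6 + (2 + 1)**2)**2 = (-6 + 3**2)**2 = (-6 + 9)**2 = 3**2 = 9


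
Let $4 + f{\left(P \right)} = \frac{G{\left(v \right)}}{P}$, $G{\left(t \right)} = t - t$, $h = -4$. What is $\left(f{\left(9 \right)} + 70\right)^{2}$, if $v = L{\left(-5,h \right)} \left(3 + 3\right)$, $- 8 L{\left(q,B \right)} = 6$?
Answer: $4356$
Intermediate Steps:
$L{\left(q,B \right)} = - \frac{3}{4}$ ($L{\left(q,B \right)} = \left(- \frac{1}{8}\right) 6 = - \frac{3}{4}$)
$v = - \frac{9}{2}$ ($v = - \frac{3 \left(3 + 3\right)}{4} = \left(- \frac{3}{4}\right) 6 = - \frac{9}{2} \approx -4.5$)
$G{\left(t \right)} = 0$
$f{\left(P \right)} = -4$ ($f{\left(P \right)} = -4 + \frac{0}{P} = -4 + 0 = -4$)
$\left(f{\left(9 \right)} + 70\right)^{2} = \left(-4 + 70\right)^{2} = 66^{2} = 4356$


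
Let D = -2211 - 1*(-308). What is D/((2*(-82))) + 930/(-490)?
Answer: 77995/8036 ≈ 9.7057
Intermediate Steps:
D = -1903 (D = -2211 + 308 = -1903)
D/((2*(-82))) + 930/(-490) = -1903/(2*(-82)) + 930/(-490) = -1903/(-164) + 930*(-1/490) = -1903*(-1/164) - 93/49 = 1903/164 - 93/49 = 77995/8036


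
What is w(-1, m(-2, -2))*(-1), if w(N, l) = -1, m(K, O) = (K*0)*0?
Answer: 1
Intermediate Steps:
m(K, O) = 0 (m(K, O) = 0*0 = 0)
w(-1, m(-2, -2))*(-1) = -1*(-1) = 1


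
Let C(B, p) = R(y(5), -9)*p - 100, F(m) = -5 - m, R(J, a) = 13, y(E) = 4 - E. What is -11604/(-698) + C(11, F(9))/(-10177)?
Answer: 59145372/3551773 ≈ 16.652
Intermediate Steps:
C(B, p) = -100 + 13*p (C(B, p) = 13*p - 100 = -100 + 13*p)
-11604/(-698) + C(11, F(9))/(-10177) = -11604/(-698) + (-100 + 13*(-5 - 1*9))/(-10177) = -11604*(-1/698) + (-100 + 13*(-5 - 9))*(-1/10177) = 5802/349 + (-100 + 13*(-14))*(-1/10177) = 5802/349 + (-100 - 182)*(-1/10177) = 5802/349 - 282*(-1/10177) = 5802/349 + 282/10177 = 59145372/3551773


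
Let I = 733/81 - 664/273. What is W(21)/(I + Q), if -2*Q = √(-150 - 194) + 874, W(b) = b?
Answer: -245525769216/5034244866515 + 1140964461*I*√86/10068489733030 ≈ -0.048771 + 0.0010509*I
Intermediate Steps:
I = 48775/7371 (I = 733*(1/81) - 664*1/273 = 733/81 - 664/273 = 48775/7371 ≈ 6.6171)
Q = -437 - I*√86 (Q = -(√(-150 - 194) + 874)/2 = -(√(-344) + 874)/2 = -(2*I*√86 + 874)/2 = -(874 + 2*I*√86)/2 = -437 - I*√86 ≈ -437.0 - 9.2736*I)
W(21)/(I + Q) = 21/(48775/7371 + (-437 - I*√86)) = 21/(-3172352/7371 - I*√86)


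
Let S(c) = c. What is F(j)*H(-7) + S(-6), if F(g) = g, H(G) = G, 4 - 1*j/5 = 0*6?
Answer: -146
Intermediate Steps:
j = 20 (j = 20 - 0*6 = 20 - 5*0 = 20 + 0 = 20)
F(j)*H(-7) + S(-6) = 20*(-7) - 6 = -140 - 6 = -146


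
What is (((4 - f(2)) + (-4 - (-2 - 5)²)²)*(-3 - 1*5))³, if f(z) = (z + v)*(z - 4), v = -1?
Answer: -11421027008000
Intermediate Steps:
f(z) = (-1 + z)*(-4 + z) (f(z) = (z - 1)*(z - 4) = (-1 + z)*(-4 + z))
(((4 - f(2)) + (-4 - (-2 - 5)²)²)*(-3 - 1*5))³ = (((4 - (4 + 2² - 5*2)) + (-4 - (-2 - 5)²)²)*(-3 - 1*5))³ = (((4 - (4 + 4 - 10)) + (-4 - 1*(-7)²)²)*(-3 - 5))³ = (((4 - 1*(-2)) + (-4 - 1*49)²)*(-8))³ = (((4 + 2) + (-4 - 49)²)*(-8))³ = ((6 + (-53)²)*(-8))³ = ((6 + 2809)*(-8))³ = (2815*(-8))³ = (-22520)³ = -11421027008000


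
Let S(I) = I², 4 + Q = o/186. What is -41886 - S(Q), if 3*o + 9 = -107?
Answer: -3261826402/77841 ≈ -41904.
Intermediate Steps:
o = -116/3 (o = -3 + (⅓)*(-107) = -3 - 107/3 = -116/3 ≈ -38.667)
Q = -1174/279 (Q = -4 - 116/3/186 = -4 - 116/3*1/186 = -4 - 58/279 = -1174/279 ≈ -4.2079)
-41886 - S(Q) = -41886 - (-1174/279)² = -41886 - 1*1378276/77841 = -41886 - 1378276/77841 = -3261826402/77841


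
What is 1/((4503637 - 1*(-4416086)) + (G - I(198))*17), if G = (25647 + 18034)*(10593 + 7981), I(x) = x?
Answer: 1/13801541555 ≈ 7.2456e-11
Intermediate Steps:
G = 811330894 (G = 43681*18574 = 811330894)
1/((4503637 - 1*(-4416086)) + (G - I(198))*17) = 1/((4503637 - 1*(-4416086)) + (811330894 - 1*198)*17) = 1/((4503637 + 4416086) + (811330894 - 198)*17) = 1/(8919723 + 811330696*17) = 1/(8919723 + 13792621832) = 1/13801541555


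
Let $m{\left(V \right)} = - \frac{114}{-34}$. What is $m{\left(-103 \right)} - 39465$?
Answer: $- \frac{670848}{17} \approx -39462.0$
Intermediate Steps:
$m{\left(V \right)} = \frac{57}{17}$ ($m{\left(V \right)} = \left(-114\right) \left(- \frac{1}{34}\right) = \frac{57}{17}$)
$m{\left(-103 \right)} - 39465 = \frac{57}{17} - 39465 = - \frac{670848}{17}$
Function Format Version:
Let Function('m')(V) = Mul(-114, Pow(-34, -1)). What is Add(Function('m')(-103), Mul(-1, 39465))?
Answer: Rational(-670848, 17) ≈ -39462.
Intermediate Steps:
Function('m')(V) = Rational(57, 17) (Function('m')(V) = Mul(-114, Rational(-1, 34)) = Rational(57, 17))
Add(Function('m')(-103), Mul(-1, 39465)) = Add(Rational(57, 17), Mul(-1, 39465)) = Add(Rational(57, 17), -39465) = Rational(-670848, 17)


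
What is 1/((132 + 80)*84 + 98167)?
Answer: 1/115975 ≈ 8.6225e-6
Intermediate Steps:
1/((132 + 80)*84 + 98167) = 1/(212*84 + 98167) = 1/(17808 + 98167) = 1/115975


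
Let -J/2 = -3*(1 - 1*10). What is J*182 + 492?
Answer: -9336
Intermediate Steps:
J = -54 (J = -(-6)*(1 - 1*10) = -(-6)*(1 - 10) = -(-6)*(-9) = -2*27 = -54)
J*182 + 492 = -54*182 + 492 = -9828 + 492 = -9336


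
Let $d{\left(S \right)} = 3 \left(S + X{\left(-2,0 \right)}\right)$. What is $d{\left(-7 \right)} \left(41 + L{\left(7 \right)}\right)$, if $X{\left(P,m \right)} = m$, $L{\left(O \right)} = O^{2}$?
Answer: $-1890$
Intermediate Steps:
$d{\left(S \right)} = 3 S$ ($d{\left(S \right)} = 3 \left(S + 0\right) = 3 S$)
$d{\left(-7 \right)} \left(41 + L{\left(7 \right)}\right) = 3 \left(-7\right) \left(41 + 7^{2}\right) = - 21 \left(41 + 49\right) = \left(-21\right) 90 = -1890$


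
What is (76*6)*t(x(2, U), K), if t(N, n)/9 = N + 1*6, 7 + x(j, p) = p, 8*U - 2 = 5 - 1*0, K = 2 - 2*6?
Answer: -513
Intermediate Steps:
K = -10 (K = 2 - 12 = -10)
U = 7/8 (U = ¼ + (5 - 1*0)/8 = ¼ + (5 + 0)/8 = ¼ + (⅛)*5 = ¼ + 5/8 = 7/8 ≈ 0.87500)
x(j, p) = -7 + p
t(N, n) = 54 + 9*N (t(N, n) = 9*(N + 1*6) = 9*(N + 6) = 9*(6 + N) = 54 + 9*N)
(76*6)*t(x(2, U), K) = (76*6)*(54 + 9*(-7 + 7/8)) = 456*(54 + 9*(-49/8)) = 456*(54 - 441/8) = 456*(-9/8) = -513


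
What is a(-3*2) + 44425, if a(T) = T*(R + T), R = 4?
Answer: 44437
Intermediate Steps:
a(T) = T*(4 + T)
a(-3*2) + 44425 = (-3*2)*(4 - 3*2) + 44425 = -6*(4 - 6) + 44425 = -6*(-2) + 44425 = 12 + 44425 = 44437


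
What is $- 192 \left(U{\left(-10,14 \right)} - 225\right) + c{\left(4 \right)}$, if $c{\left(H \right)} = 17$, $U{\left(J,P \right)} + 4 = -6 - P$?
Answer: $47825$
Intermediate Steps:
$U{\left(J,P \right)} = -10 - P$ ($U{\left(J,P \right)} = -4 - \left(6 + P\right) = -10 - P$)
$- 192 \left(U{\left(-10,14 \right)} - 225\right) + c{\left(4 \right)} = - 192 \left(\left(-10 - 14\right) - 225\right) + 17 = - 192 \left(-24 - 225\right) + 17 = \left(-192\right) \left(-249\right) + 17 = 47808 + 17 = 47825$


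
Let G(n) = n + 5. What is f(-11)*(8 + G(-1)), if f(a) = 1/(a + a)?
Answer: -6/11 ≈ -0.54545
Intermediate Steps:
G(n) = 5 + n
f(a) = 1/(2*a)
f(-11)*(8 + G(-1)) = ((1/2)/(-11))*(8 + (5 - 1)) = ((1/2)*(-1/11))*(8 + 4) = -1/22*12 = -6/11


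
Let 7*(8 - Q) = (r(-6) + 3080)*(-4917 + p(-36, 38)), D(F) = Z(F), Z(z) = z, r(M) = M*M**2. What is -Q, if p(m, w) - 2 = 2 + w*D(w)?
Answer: -9935272/7 ≈ -1.4193e+6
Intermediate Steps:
r(M) = M**3
D(F) = F
p(m, w) = 4 + w**2 (p(m, w) = 2 + (2 + w*w) = 2 + (2 + w**2) = 4 + w**2)
Q = 9935272/7 (Q = 8 - ((-6)**3 + 3080)*(-4917 + (4 + 38**2))/7 = 8 - (-216 + 3080)*(-4917 + (4 + 1444))/7 = 8 - 2864*(-4917 + 1448)/7 = 8 - 2864*(-3469)/7 = 8 - 1/7*(-9935216) = 8 + 9935216/7 = 9935272/7 ≈ 1.4193e+6)
-Q = -1*9935272/7 = -9935272/7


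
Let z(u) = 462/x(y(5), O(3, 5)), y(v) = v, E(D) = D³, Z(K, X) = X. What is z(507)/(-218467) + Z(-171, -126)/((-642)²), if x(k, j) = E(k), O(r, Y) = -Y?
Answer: -201737501/625307170750 ≈ -0.00032262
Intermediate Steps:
x(k, j) = k³
z(u) = 462/125 (z(u) = 462/(5³) = 462/125)
z(507)/(-218467) + Z(-171, -126)/((-642)²) = (462/125)/(-218467) - 126/((-642)²) = (462/125)*(-1/218467) - 126/412164 = -462/27308375 - 126*1/412164 = -462/27308375 - 7/22898 = -201737501/625307170750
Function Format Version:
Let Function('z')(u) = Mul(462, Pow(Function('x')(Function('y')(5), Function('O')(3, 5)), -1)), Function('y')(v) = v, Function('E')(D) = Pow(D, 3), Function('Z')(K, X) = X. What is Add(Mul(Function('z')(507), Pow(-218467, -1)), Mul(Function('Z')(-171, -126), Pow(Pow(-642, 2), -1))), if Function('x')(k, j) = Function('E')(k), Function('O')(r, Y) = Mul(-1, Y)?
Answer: Rational(-201737501, 625307170750) ≈ -0.00032262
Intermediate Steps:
Function('x')(k, j) = Pow(k, 3)
Function('z')(u) = Rational(462, 125) (Function('z')(u) = Mul(462, Pow(Pow(5, 3), -1)) = Mul(462, Pow(125, -1)) = Mul(462, Rational(1, 125)) = Rational(462, 125))
Add(Mul(Function('z')(507), Pow(-218467, -1)), Mul(Function('Z')(-171, -126), Pow(Pow(-642, 2), -1))) = Add(Mul(Rational(462, 125), Pow(-218467, -1)), Mul(-126, Pow(Pow(-642, 2), -1))) = Add(Mul(Rational(462, 125), Rational(-1, 218467)), Mul(-126, Pow(412164, -1))) = Add(Rational(-462, 27308375), Mul(-126, Rational(1, 412164))) = Add(Rational(-462, 27308375), Rational(-7, 22898)) = Rational(-201737501, 625307170750)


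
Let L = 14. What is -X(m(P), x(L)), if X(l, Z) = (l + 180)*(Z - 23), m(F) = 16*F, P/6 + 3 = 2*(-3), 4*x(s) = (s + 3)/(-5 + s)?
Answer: -15409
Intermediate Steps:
x(s) = (3 + s)/(4*(-5 + s)) (x(s) = ((s + 3)/(-5 + s))/4 = ((3 + s)/(-5 + s))/4 = (3 + s)/(4*(-5 + s)))
P = -54 (P = -18 + 6*(2*(-3)) = -18 + 6*(-6) = -18 - 36 = -54)
X(l, Z) = (-23 + Z)*(180 + l) (X(l, Z) = (180 + l)*(-23 + Z) = (-23 + Z)*(180 + l))
-X(m(P), x(L)) = -(-4140 - 368*(-54) + 180*((3 + 14)/(4*(-5 + 14))) + ((3 + 14)/(4*(-5 + 14)))*(16*(-54))) = -(-4140 - 23*(-864) + 180*((¼)*17/9) + ((¼)*17/9)*(-864)) = -(-4140 + 19872 + 180*((¼)*(⅑)*17) + ((¼)*(⅑)*17)*(-864)) = -(-4140 + 19872 + 180*(17/36) + (17/36)*(-864)) = -(-4140 + 19872 + 85 - 408) = -1*15409 = -15409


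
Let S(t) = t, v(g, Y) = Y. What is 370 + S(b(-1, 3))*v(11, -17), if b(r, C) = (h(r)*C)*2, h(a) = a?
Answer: 472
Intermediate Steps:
b(r, C) = 2*C*r (b(r, C) = (r*C)*2 = (C*r)*2 = 2*C*r)
370 + S(b(-1, 3))*v(11, -17) = 370 + (2*3*(-1))*(-17) = 370 - 6*(-17) = 370 + 102 = 472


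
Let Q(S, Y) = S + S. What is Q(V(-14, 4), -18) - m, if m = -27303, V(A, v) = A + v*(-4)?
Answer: 27243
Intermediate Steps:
V(A, v) = A - 4*v
Q(S, Y) = 2*S
Q(V(-14, 4), -18) - m = 2*(-14 - 4*4) - 1*(-27303) = 2*(-14 - 16) + 27303 = 2*(-30) + 27303 = -60 + 27303 = 27243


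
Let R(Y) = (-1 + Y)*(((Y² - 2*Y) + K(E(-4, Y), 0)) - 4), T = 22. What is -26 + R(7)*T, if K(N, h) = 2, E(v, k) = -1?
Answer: 4330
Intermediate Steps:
R(Y) = (-1 + Y)*(-2 + Y² - 2*Y) (R(Y) = (-1 + Y)*(((Y² - 2*Y) + 2) - 4) = (-1 + Y)*((2 + Y² - 2*Y) - 4) = (-1 + Y)*(-2 + Y² - 2*Y))
-26 + R(7)*T = -26 + (2 + 7³ - 3*7²)*22 = -26 + (2 + 343 - 3*49)*22 = -26 + (2 + 343 - 147)*22 = -26 + 198*22 = -26 + 4356 = 4330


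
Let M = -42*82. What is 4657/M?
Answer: -4657/3444 ≈ -1.3522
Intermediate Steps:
M = -3444
4657/M = 4657/(-3444) = 4657*(-1/3444) = -4657/3444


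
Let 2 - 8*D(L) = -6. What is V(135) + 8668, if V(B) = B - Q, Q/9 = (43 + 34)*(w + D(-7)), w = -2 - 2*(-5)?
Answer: 2566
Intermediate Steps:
w = 8 (w = -2 + 10 = 8)
D(L) = 1 (D(L) = ¼ - ⅛*(-6) = ¼ + ¾ = 1)
Q = 6237 (Q = 9*((43 + 34)*(8 + 1)) = 9*(77*9) = 9*693 = 6237)
V(B) = -6237 + B (V(B) = B - 1*6237 = B - 6237 = -6237 + B)
V(135) + 8668 = (-6237 + 135) + 8668 = -6102 + 8668 = 2566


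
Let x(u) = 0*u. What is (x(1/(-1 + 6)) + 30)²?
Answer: 900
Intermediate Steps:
x(u) = 0
(x(1/(-1 + 6)) + 30)² = (0 + 30)² = 30² = 900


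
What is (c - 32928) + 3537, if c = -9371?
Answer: -38762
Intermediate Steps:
(c - 32928) + 3537 = (-9371 - 32928) + 3537 = -42299 + 3537 = -38762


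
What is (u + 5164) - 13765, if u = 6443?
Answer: -2158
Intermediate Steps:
(u + 5164) - 13765 = (6443 + 5164) - 13765 = 11607 - 13765 = -2158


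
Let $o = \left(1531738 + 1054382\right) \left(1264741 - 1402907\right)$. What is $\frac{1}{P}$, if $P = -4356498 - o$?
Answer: $\frac{1}{357309499422} \approx 2.7987 \cdot 10^{-12}$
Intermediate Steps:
$o = -357313855920$ ($o = 2586120 \left(-138166\right) = -357313855920$)
$P = 357309499422$ ($P = -4356498 - -357313855920 = -4356498 + 357313855920 = 357309499422$)
$\frac{1}{P} = \frac{1}{357309499422}$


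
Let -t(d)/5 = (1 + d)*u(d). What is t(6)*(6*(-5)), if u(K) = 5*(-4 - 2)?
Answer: -31500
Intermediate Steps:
u(K) = -30 (u(K) = 5*(-6) = -30)
t(d) = 150 + 150*d (t(d) = -5*(1 + d)*(-30) = -5*(-30 - 30*d) = 150 + 150*d)
t(6)*(6*(-5)) = (150 + 150*6)*(6*(-5)) = (150 + 900)*(-30) = 1050*(-30) = -31500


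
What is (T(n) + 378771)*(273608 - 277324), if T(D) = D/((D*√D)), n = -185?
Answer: -1407513036 + 3716*I*√185/185 ≈ -1.4075e+9 + 273.21*I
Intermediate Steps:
T(D) = D^(-½) (T(D) = D/(D^(3/2)) = D/D^(3/2) = D^(-½))
(T(n) + 378771)*(273608 - 277324) = ((-185)^(-½) + 378771)*(273608 - 277324) = (-I*√185/185 + 378771)*(-3716) = (378771 - I*√185/185)*(-3716) = -1407513036 + 3716*I*√185/185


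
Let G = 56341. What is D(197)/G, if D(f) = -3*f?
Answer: -591/56341 ≈ -0.010490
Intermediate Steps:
D(197)/G = -3*197/56341 = -591*1/56341 = -591/56341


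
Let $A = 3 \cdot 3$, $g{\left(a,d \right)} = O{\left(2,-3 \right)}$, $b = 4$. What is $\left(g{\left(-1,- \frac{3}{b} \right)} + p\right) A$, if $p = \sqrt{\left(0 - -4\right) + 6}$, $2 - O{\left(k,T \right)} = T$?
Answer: $45 + 9 \sqrt{10} \approx 73.46$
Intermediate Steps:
$O{\left(k,T \right)} = 2 - T$
$g{\left(a,d \right)} = 5$ ($g{\left(a,d \right)} = 2 - -3 = 2 + 3 = 5$)
$p = \sqrt{10}$ ($p = \sqrt{\left(0 + 4\right) + 6} = \sqrt{4 + 6} = \sqrt{10} \approx 3.1623$)
$A = 9$
$\left(g{\left(-1,- \frac{3}{b} \right)} + p\right) A = \left(5 + \sqrt{10}\right) 9 = 45 + 9 \sqrt{10}$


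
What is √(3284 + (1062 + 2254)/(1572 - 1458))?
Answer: 7*√219678/57 ≈ 57.559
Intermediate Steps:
√(3284 + (1062 + 2254)/(1572 - 1458)) = √(3284 + 3316/114) = √(3284 + 3316*(1/114)) = √(3284 + 1658/57) = √(188846/57) = 7*√219678/57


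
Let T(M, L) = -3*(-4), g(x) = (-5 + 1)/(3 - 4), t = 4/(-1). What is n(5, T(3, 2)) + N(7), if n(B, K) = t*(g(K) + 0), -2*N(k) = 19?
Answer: -51/2 ≈ -25.500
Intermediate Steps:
t = -4 (t = 4*(-1) = -4)
N(k) = -19/2 (N(k) = -½*19 = -19/2)
g(x) = 4 (g(x) = -4/(-1) = -4*(-1) = 4)
T(M, L) = 12
n(B, K) = -16 (n(B, K) = -4*(4 + 0) = -4*4 = -16)
n(5, T(3, 2)) + N(7) = -16 - 19/2 = -51/2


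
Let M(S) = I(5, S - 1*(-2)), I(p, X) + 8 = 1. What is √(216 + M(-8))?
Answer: √209 ≈ 14.457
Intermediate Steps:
I(p, X) = -7 (I(p, X) = -8 + 1 = -7)
M(S) = -7
√(216 + M(-8)) = √(216 - 7) = √209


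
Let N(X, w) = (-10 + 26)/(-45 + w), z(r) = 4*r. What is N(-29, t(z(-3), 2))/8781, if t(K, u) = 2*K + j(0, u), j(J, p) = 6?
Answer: -16/553203 ≈ -2.8922e-5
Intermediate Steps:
t(K, u) = 6 + 2*K (t(K, u) = 2*K + 6 = 6 + 2*K)
N(X, w) = 16/(-45 + w)
N(-29, t(z(-3), 2))/8781 = (16/(-45 + (6 + 2*(4*(-3)))))/8781 = (16/(-45 + (6 + 2*(-12))))*(1/8781) = (16/(-45 + (6 - 24)))*(1/8781) = (16/(-45 - 18))*(1/8781) = (16/(-63))*(1/8781) = (16*(-1/63))*(1/8781) = -16/63*1/8781 = -16/553203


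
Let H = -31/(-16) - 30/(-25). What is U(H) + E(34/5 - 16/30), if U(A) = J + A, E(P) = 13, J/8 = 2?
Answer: 2571/80 ≈ 32.138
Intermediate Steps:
J = 16 (J = 8*2 = 16)
H = 251/80 (H = -31*(-1/16) - 30*(-1/25) = 31/16 + 6/5 = 251/80 ≈ 3.1375)
U(A) = 16 + A
U(H) + E(34/5 - 16/30) = (16 + 251/80) + 13 = 1531/80 + 13 = 2571/80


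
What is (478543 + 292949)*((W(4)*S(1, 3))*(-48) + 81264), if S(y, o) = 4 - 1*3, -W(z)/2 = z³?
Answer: 67434572736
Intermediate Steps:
W(z) = -2*z³
S(y, o) = 1 (S(y, o) = 4 - 3 = 1)
(478543 + 292949)*((W(4)*S(1, 3))*(-48) + 81264) = (478543 + 292949)*((-2*4³*1)*(-48) + 81264) = 771492*((-2*64*1)*(-48) + 81264) = 771492*(-128*1*(-48) + 81264) = 771492*(-128*(-48) + 81264) = 771492*(6144 + 81264) = 771492*87408 = 67434572736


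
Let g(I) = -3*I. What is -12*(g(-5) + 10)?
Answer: -300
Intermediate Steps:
-12*(g(-5) + 10) = -12*(-3*(-5) + 10) = -12*(15 + 10) = -12*25 = -300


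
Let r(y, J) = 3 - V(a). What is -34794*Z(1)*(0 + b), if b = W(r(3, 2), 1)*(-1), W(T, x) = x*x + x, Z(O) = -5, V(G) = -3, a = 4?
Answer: -347940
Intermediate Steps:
r(y, J) = 6 (r(y, J) = 3 - 1*(-3) = 3 + 3 = 6)
W(T, x) = x + x**2 (W(T, x) = x**2 + x = x + x**2)
b = -2 (b = (1*(1 + 1))*(-1) = (1*2)*(-1) = 2*(-1) = -2)
-34794*Z(1)*(0 + b) = -(-173970)*(0 - 2) = -(-173970)*(-2) = -34794*10 = -347940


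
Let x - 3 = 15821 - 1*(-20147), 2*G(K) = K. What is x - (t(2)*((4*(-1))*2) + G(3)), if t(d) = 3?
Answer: 71987/2 ≈ 35994.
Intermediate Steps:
G(K) = K/2
x = 35971 (x = 3 + (15821 - 1*(-20147)) = 3 + (15821 + 20147) = 3 + 35968 = 35971)
x - (t(2)*((4*(-1))*2) + G(3)) = 35971 - (3*((4*(-1))*2) + (½)*3) = 35971 - (3*(-4*2) + 3/2) = 35971 - (3*(-8) + 3/2) = 35971 - (-24 + 3/2) = 35971 - 1*(-45/2) = 35971 + 45/2 = 71987/2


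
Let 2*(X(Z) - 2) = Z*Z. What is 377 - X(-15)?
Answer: 525/2 ≈ 262.50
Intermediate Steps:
X(Z) = 2 + Z**2/2 (X(Z) = 2 + (Z*Z)/2 = 2 + Z**2/2)
377 - X(-15) = 377 - (2 + (1/2)*(-15)**2) = 377 - (2 + (1/2)*225) = 377 - (2 + 225/2) = 377 - 1*229/2 = 377 - 229/2 = 525/2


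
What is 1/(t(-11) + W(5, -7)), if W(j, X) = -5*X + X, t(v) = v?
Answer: 1/17 ≈ 0.058824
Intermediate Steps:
W(j, X) = -4*X
1/(t(-11) + W(5, -7)) = 1/(-11 - 4*(-7)) = 1/(-11 + 28) = 1/17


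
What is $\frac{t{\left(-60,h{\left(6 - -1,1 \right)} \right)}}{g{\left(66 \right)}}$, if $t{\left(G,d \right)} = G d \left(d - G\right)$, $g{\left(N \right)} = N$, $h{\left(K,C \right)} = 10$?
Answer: $- \frac{7000}{11} \approx -636.36$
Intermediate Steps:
$t{\left(G,d \right)} = G d \left(d - G\right)$
$\frac{t{\left(-60,h{\left(6 - -1,1 \right)} \right)}}{g{\left(66 \right)}} = \frac{\left(-60\right) 10 \left(10 - -60\right)}{66} = \left(-60\right) 10 \left(10 + 60\right) \frac{1}{66} = \left(-60\right) 10 \cdot 70 \cdot \frac{1}{66} = \left(-42000\right) \frac{1}{66} = - \frac{7000}{11}$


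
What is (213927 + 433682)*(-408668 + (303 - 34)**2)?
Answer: -217795439963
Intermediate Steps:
(213927 + 433682)*(-408668 + (303 - 34)**2) = 647609*(-408668 + 269**2) = 647609*(-408668 + 72361) = 647609*(-336307) = -217795439963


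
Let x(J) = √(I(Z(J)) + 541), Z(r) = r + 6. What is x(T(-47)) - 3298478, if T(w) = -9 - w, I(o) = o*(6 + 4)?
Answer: -3298478 + 3*√109 ≈ -3.2984e+6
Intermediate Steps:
Z(r) = 6 + r
I(o) = 10*o (I(o) = o*10 = 10*o)
x(J) = √(601 + 10*J) (x(J) = √(10*(6 + J) + 541) = √((60 + 10*J) + 541) = √(601 + 10*J))
x(T(-47)) - 3298478 = √(601 + 10*(-9 - 1*(-47))) - 3298478 = √(601 + 10*(-9 + 47)) - 3298478 = √(601 + 10*38) - 3298478 = √(601 + 380) - 3298478 = √981 - 3298478 = 3*√109 - 3298478 = -3298478 + 3*√109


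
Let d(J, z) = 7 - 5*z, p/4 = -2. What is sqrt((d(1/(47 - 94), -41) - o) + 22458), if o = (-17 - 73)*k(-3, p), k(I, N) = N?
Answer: 5*sqrt(878) ≈ 148.16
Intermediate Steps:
p = -8 (p = 4*(-2) = -8)
o = 720 (o = (-17 - 73)*(-8) = -90*(-8) = 720)
sqrt((d(1/(47 - 94), -41) - o) + 22458) = sqrt(((7 - 5*(-41)) - 1*720) + 22458) = sqrt(((7 + 205) - 720) + 22458) = sqrt((212 - 720) + 22458) = sqrt(-508 + 22458) = sqrt(21950) = 5*sqrt(878)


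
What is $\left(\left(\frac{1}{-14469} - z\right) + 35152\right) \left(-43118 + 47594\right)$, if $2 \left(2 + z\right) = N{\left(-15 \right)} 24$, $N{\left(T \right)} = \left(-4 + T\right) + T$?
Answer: $\frac{767703492884}{4823} \approx 1.5918 \cdot 10^{8}$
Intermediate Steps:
$N{\left(T \right)} = -4 + 2 T$
$z = -410$ ($z = -2 + \frac{\left(-4 + 2 \left(-15\right)\right) 24}{2} = -2 + \frac{\left(-4 - 30\right) 24}{2} = -2 + \frac{\left(-34\right) 24}{2} = -2 + \frac{1}{2} \left(-816\right) = -2 - 408 = -410$)
$\left(\left(\frac{1}{-14469} - z\right) + 35152\right) \left(-43118 + 47594\right) = \left(\left(\frac{1}{-14469} - -410\right) + 35152\right) \left(-43118 + 47594\right) = \left(\left(- \frac{1}{14469} + 410\right) + 35152\right) 4476 = \left(\frac{5932289}{14469} + 35152\right) 4476 = \frac{514546577}{14469} \cdot 4476 = \frac{767703492884}{4823}$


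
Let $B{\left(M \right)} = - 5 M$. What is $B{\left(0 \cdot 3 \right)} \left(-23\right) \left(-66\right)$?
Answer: $0$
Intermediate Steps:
$B{\left(0 \cdot 3 \right)} \left(-23\right) \left(-66\right) = - 5 \cdot 0 \cdot 3 \left(-23\right) \left(-66\right) = \left(-5\right) 0 \left(-23\right) \left(-66\right) = 0 \left(-23\right) \left(-66\right) = 0 \left(-66\right) = 0$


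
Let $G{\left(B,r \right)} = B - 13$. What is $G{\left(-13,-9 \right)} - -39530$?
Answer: $39504$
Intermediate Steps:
$G{\left(B,r \right)} = -13 + B$
$G{\left(-13,-9 \right)} - -39530 = \left(-13 - 13\right) - -39530 = -26 + 39530 = 39504$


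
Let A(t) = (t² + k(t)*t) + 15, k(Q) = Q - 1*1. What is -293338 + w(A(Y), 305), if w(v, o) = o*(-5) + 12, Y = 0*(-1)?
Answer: -294851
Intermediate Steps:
Y = 0
k(Q) = -1 + Q (k(Q) = Q - 1 = -1 + Q)
A(t) = 15 + t² + t*(-1 + t) (A(t) = (t² + (-1 + t)*t) + 15 = (t² + t*(-1 + t)) + 15 = 15 + t² + t*(-1 + t))
w(v, o) = 12 - 5*o (w(v, o) = -5*o + 12 = 12 - 5*o)
-293338 + w(A(Y), 305) = -293338 + (12 - 5*305) = -293338 + (12 - 1525) = -293338 - 1513 = -294851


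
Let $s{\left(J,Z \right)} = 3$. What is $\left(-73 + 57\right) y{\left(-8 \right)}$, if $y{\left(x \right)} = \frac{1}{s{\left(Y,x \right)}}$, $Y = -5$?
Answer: $- \frac{16}{3} \approx -5.3333$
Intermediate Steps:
$y{\left(x \right)} = \frac{1}{3}$
$\left(-73 + 57\right) y{\left(-8 \right)} = \left(-73 + 57\right) \frac{1}{3} = \left(-16\right) \frac{1}{3} = - \frac{16}{3}$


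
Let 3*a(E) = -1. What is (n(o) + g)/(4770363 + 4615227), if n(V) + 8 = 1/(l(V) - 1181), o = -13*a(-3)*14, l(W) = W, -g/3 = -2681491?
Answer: 13518723431/15772483995 ≈ 0.85711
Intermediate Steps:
g = 8044473 (g = -3*(-2681491) = 8044473)
a(E) = -⅓ (a(E) = (⅓)*(-1) = -⅓)
o = 182/3 (o = -13*(-⅓)*14 = (13/3)*14 = 182/3 ≈ 60.667)
n(V) = -8 + 1/(-1181 + V) (n(V) = -8 + 1/(V - 1181) = -8 + 1/(-1181 + V))
(n(o) + g)/(4770363 + 4615227) = ((9449 - 8*182/3)/(-1181 + 182/3) + 8044473)/(4770363 + 4615227) = ((9449 - 1456/3)/(-3361/3) + 8044473)/9385590 = (-3/3361*26891/3 + 8044473)*(1/9385590) = (-26891/3361 + 8044473)*(1/9385590) = (27037446862/3361)*(1/9385590) = 13518723431/15772483995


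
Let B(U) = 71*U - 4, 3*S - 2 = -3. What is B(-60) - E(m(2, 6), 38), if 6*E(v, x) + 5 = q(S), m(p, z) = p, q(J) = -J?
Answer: -38369/9 ≈ -4263.2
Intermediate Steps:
S = -⅓ (S = ⅔ + (⅓)*(-3) = ⅔ - 1 = -⅓ ≈ -0.33333)
E(v, x) = -7/9 (E(v, x) = -⅚ + (-1*(-⅓))/6 = -⅚ + (⅙)*(⅓) = -⅚ + 1/18 = -7/9)
B(U) = -4 + 71*U
B(-60) - E(m(2, 6), 38) = (-4 + 71*(-60)) - 1*(-7/9) = (-4 - 4260) + 7/9 = -4264 + 7/9 = -38369/9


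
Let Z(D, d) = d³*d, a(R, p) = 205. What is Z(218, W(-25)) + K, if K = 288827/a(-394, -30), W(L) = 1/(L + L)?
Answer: 361033750041/256250000 ≈ 1408.9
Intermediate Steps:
W(L) = 1/(2*L)
Z(D, d) = d⁴
K = 288827/205 ≈ 1408.9
Z(218, W(-25)) + K = ((½)/(-25))⁴ + 288827/205 = ((½)*(-1/25))⁴ + 288827/205 = (-1/50)⁴ + 288827/205 = 1/6250000 + 288827/205 = 361033750041/256250000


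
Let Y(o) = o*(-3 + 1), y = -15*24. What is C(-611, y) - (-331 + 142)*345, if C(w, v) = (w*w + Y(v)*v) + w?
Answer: 178715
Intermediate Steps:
y = -360
Y(o) = -2*o (Y(o) = o*(-2) = -2*o)
C(w, v) = w + w² - 2*v² (C(w, v) = (w*w + (-2*v)*v) + w = (w² - 2*v²) + w = w + w² - 2*v²)
C(-611, y) - (-331 + 142)*345 = (-611 + (-611)² - 2*(-360)²) - (-331 + 142)*345 = (-611 + 373321 - 2*129600) - (-189)*345 = (-611 + 373321 - 259200) - 1*(-65205) = 113510 + 65205 = 178715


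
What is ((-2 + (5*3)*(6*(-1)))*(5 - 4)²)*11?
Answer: -1012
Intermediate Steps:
((-2 + (5*3)*(6*(-1)))*(5 - 4)²)*11 = ((-2 + 15*(-6))*1²)*11 = ((-2 - 90)*1)*11 = -92*1*11 = -92*11 = -1012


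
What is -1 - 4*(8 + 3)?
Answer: -45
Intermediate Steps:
-1 - 4*(8 + 3) = -1 - 4*11 = -1 - 44 = -45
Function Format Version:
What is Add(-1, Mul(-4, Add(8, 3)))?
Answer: -45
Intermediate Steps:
Add(-1, Mul(-4, Add(8, 3))) = Add(-1, Mul(-4, 11)) = Add(-1, -44) = -45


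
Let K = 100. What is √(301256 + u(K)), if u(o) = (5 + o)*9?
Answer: √302201 ≈ 549.73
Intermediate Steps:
u(o) = 45 + 9*o
√(301256 + u(K)) = √(301256 + (45 + 9*100)) = √(301256 + (45 + 900)) = √(301256 + 945) = √302201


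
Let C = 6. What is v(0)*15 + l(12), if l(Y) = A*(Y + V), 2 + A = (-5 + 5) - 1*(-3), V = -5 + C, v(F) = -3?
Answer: -32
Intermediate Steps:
V = 1 (V = -5 + 6 = 1)
A = 1 (A = -2 + ((-5 + 5) - 1*(-3)) = -2 + (0 + 3) = -2 + 3 = 1)
l(Y) = 1 + Y (l(Y) = 1*(Y + 1) = 1*(1 + Y) = 1 + Y)
v(0)*15 + l(12) = -3*15 + (1 + 12) = -45 + 13 = -32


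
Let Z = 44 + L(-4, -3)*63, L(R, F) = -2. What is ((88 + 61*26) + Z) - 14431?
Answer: -12839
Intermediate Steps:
Z = -82 (Z = 44 - 2*63 = 44 - 126 = -82)
((88 + 61*26) + Z) - 14431 = ((88 + 61*26) - 82) - 14431 = ((88 + 1586) - 82) - 14431 = (1674 - 82) - 14431 = 1592 - 14431 = -12839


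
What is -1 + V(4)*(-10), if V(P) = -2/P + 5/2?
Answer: -21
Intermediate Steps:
V(P) = 5/2 - 2/P (V(P) = -2/P + 5*(½) = -2/P + 5/2 = 5/2 - 2/P)
-1 + V(4)*(-10) = -1 + (5/2 - 2/4)*(-10) = -1 + (5/2 - 2*¼)*(-10) = -1 + (5/2 - ½)*(-10) = -1 + 2*(-10) = -1 - 20 = -21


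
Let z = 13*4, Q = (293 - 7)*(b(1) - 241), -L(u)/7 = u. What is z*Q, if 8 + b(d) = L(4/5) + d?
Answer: -18857696/5 ≈ -3.7715e+6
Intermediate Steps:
L(u) = -7*u
b(d) = -68/5 + d (b(d) = -8 + (-28/5 + d) = -68/5 + d)
Q = -362648/5 (Q = (293 - 7)*((-68/5 + 1) - 241) = 286*(-63/5 - 241) = 286*(-1268/5) = -362648/5 ≈ -72530.)
z = 52
z*Q = 52*(-362648/5) = -18857696/5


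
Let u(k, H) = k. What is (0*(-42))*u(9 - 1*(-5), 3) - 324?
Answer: -324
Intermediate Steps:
(0*(-42))*u(9 - 1*(-5), 3) - 324 = (0*(-42))*(9 - 1*(-5)) - 324 = 0*(9 + 5) - 324 = 0*14 - 324 = 0 - 324 = -324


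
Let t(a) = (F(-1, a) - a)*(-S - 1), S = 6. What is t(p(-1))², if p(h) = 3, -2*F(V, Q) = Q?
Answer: 3969/4 ≈ 992.25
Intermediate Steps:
F(V, Q) = -Q/2
t(a) = 21*a/2 (t(a) = (-a/2 - a)*(-1*6 - 1) = (-3*a/2)*(-6 - 1) = -3*a/2*(-7) = 21*a/2)
t(p(-1))² = ((21/2)*3)² = (63/2)² = 3969/4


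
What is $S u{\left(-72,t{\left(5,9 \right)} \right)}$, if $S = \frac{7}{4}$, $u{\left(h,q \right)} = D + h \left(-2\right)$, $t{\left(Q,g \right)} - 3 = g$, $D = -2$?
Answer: $\frac{497}{2} \approx 248.5$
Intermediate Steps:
$t{\left(Q,g \right)} = 3 + g$
$u{\left(h,q \right)} = -2 - 2 h$ ($u{\left(h,q \right)} = -2 + h \left(-2\right) = -2 - 2 h$)
$S = \frac{7}{4}$ ($S = 7 \cdot \frac{1}{4} = \frac{7}{4} \approx 1.75$)
$S u{\left(-72,t{\left(5,9 \right)} \right)} = \frac{7 \left(-2 - -144\right)}{4} = \frac{7 \left(-2 + 144\right)}{4} = \frac{7}{4} \cdot 142 = \frac{497}{2}$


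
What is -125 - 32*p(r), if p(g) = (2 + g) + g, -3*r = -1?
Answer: -631/3 ≈ -210.33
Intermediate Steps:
r = ⅓ (r = -⅓*(-1) = ⅓ ≈ 0.33333)
p(g) = 2 + 2*g
-125 - 32*p(r) = -125 - 32*(2 + 2*(⅓)) = -125 - 32*(2 + ⅔) = -125 - 32*8/3 = -125 - 256/3 = -631/3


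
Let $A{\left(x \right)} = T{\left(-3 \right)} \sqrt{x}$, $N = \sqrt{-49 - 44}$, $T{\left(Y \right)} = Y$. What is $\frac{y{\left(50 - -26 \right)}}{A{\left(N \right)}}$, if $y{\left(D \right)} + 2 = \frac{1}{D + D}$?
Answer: $- \frac{101 \cdot 93^{\frac{3}{4}} i^{\frac{3}{2}}}{14136} \approx 0.1513 - 0.1513 i$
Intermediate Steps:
$N = i \sqrt{93}$ ($N = \sqrt{-93} = i \sqrt{93} \approx 9.6436 i$)
$y{\left(D \right)} = -2 + \frac{1}{2 D}$ ($y{\left(D \right)} = -2 + \frac{1}{D + D} = -2 + \frac{1}{2 D}$)
$A{\left(x \right)} = - 3 \sqrt{x}$
$\frac{y{\left(50 - -26 \right)}}{A{\left(N \right)}} = \frac{-2 + \frac{1}{2 \left(50 - -26\right)}}{\left(-3\right) \sqrt{i \sqrt{93}}} = \frac{-2 + \frac{1}{2 \left(50 + 26\right)}}{\left(-3\right) \sqrt[4]{93} \sqrt{i}} = \frac{-2 + \frac{1}{2 \cdot 76}}{\left(-3\right) \sqrt[4]{93} \sqrt{i}} = \left(-2 + \frac{1}{2} \cdot \frac{1}{76}\right) \frac{93^{\frac{3}{4}} i^{\frac{3}{2}}}{279} = \left(-2 + \frac{1}{152}\right) \frac{93^{\frac{3}{4}} i^{\frac{3}{2}}}{279} = - \frac{303 \frac{93^{\frac{3}{4}} i^{\frac{3}{2}}}{279}}{152} = - \frac{101 \cdot 93^{\frac{3}{4}} i^{\frac{3}{2}}}{14136}$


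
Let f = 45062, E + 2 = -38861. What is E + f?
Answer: 6199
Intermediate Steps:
E = -38863 (E = -2 - 38861 = -38863)
E + f = -38863 + 45062 = 6199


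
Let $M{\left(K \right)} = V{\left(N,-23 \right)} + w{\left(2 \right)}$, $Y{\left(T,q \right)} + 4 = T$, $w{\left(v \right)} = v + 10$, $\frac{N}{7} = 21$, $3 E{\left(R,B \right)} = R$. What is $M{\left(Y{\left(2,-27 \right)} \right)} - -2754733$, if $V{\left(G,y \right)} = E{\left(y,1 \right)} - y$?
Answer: $\frac{8264281}{3} \approx 2.7548 \cdot 10^{6}$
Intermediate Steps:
$E{\left(R,B \right)} = \frac{R}{3}$
$N = 147$ ($N = 7 \cdot 21 = 147$)
$w{\left(v \right)} = 10 + v$
$V{\left(G,y \right)} = - \frac{2 y}{3}$ ($V{\left(G,y \right)} = \frac{y}{3} - y = - \frac{2 y}{3}$)
$Y{\left(T,q \right)} = -4 + T$
$M{\left(K \right)} = \frac{82}{3}$ ($M{\left(K \right)} = \left(- \frac{2}{3}\right) \left(-23\right) + \left(10 + 2\right) = \frac{46}{3} + 12 = \frac{82}{3}$)
$M{\left(Y{\left(2,-27 \right)} \right)} - -2754733 = \frac{82}{3} - -2754733 = \frac{82}{3} + 2754733 = \frac{8264281}{3}$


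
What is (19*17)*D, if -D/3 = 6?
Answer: -5814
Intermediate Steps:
D = -18 (D = -3*6 = -18)
(19*17)*D = (19*17)*(-18) = 323*(-18) = -5814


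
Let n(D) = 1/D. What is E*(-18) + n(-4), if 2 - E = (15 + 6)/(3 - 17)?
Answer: -253/4 ≈ -63.250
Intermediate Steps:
E = 7/2 (E = 2 - (15 + 6)/(3 - 17) = 2 - 21/(-14) = 2 - 21*(-1)/14 = 2 - 1*(-3/2) = 2 + 3/2 = 7/2 ≈ 3.5000)
E*(-18) + n(-4) = (7/2)*(-18) + 1/(-4) = -63 - ¼ = -253/4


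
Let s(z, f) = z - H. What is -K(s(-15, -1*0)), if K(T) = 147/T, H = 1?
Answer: 147/16 ≈ 9.1875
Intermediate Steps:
s(z, f) = -1 + z (s(z, f) = z - 1*1 = z - 1 = -1 + z)
-K(s(-15, -1*0)) = -147/(-1 - 15) = -147/(-16) = -147*(-1)/16 = -1*(-147/16) = 147/16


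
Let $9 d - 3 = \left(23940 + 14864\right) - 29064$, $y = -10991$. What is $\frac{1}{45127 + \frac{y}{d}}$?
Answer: $\frac{9743}{439573442} \approx 2.2165 \cdot 10^{-5}$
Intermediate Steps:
$d = \frac{9743}{9}$ ($d = \frac{1}{3} + \frac{\left(23940 + 14864\right) - 29064}{9} = \frac{1}{3} + \frac{38804 - 29064}{9} = \frac{1}{3} + \frac{1}{9} \cdot 9740 = \frac{1}{3} + \frac{9740}{9} = \frac{9743}{9} \approx 1082.6$)
$\frac{1}{45127 + \frac{y}{d}} = \frac{1}{45127 - \frac{10991}{\frac{9743}{9}}} = \frac{1}{45127 - \frac{98919}{9743}} = \frac{1}{\frac{439573442}{9743}} = \frac{9743}{439573442}$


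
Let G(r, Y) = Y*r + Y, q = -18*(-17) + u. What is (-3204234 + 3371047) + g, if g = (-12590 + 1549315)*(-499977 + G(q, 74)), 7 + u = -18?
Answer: -736258611212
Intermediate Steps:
u = -25 (u = -7 - 18 = -25)
q = 281 (q = -18*(-17) - 25 = 306 - 25 = 281)
G(r, Y) = Y + Y*r
g = -736258778025 (g = (-12590 + 1549315)*(-499977 + 74*(1 + 281)) = 1536725*(-499977 + 74*282) = 1536725*(-499977 + 20868) = 1536725*(-479109) = -736258778025)
(-3204234 + 3371047) + g = (-3204234 + 3371047) - 736258778025 = 166813 - 736258778025 = -736258611212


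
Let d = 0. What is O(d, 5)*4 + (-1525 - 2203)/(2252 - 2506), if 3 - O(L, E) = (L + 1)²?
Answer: 2880/127 ≈ 22.677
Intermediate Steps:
O(L, E) = 3 - (1 + L)² (O(L, E) = 3 - (L + 1)² = 3 - (1 + L)²)
O(d, 5)*4 + (-1525 - 2203)/(2252 - 2506) = (3 - (1 + 0)²)*4 + (-1525 - 2203)/(2252 - 2506) = (3 - 1*1²)*4 - 3728/(-254) = (3 - 1*1)*4 - 3728*(-1/254) = (3 - 1)*4 + 1864/127 = 2*4 + 1864/127 = 8 + 1864/127 = 2880/127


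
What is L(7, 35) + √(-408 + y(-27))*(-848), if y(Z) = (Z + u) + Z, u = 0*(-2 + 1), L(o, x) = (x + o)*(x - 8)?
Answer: 1134 - 848*I*√462 ≈ 1134.0 - 18227.0*I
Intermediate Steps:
L(o, x) = (-8 + x)*(o + x) (L(o, x) = (o + x)*(-8 + x) = (-8 + x)*(o + x))
u = 0 (u = 0*(-1) = 0)
y(Z) = 2*Z (y(Z) = (Z + 0) + Z = Z + Z = 2*Z)
L(7, 35) + √(-408 + y(-27))*(-848) = (35² - 8*7 - 8*35 + 7*35) + √(-408 + 2*(-27))*(-848) = (1225 - 56 - 280 + 245) + √(-408 - 54)*(-848) = 1134 + √(-462)*(-848) = 1134 + (I*√462)*(-848) = 1134 - 848*I*√462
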